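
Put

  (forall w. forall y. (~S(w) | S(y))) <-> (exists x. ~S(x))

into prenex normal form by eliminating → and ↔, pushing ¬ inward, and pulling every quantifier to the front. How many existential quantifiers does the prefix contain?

Eliminate → and ↔ using ¬ and ∨; A ↔ B as (¬A ∨ B) ∧ (¬B ∨ A).
  (~(forall w. forall y. (~S(w) | S(y))) | (exists x. ~S(x))) & (~(exists x. ~S(x)) | (forall w. forall y. (~S(w) | S(y))))
Push ¬ through the quantifiers and connectives to reach negation normal form:
  ((exists w. exists y. (S(w) & ~S(y))) | (exists x. ~S(x))) & ((forall x. S(x)) | (forall w. forall y. (~S(w) | S(y))))
Standardize variables apart so no two quantifiers bind the same name: x↦x1, w↦p, y↦z1.
  ((exists w. exists y. (S(w) & ~S(y))) | (exists x. ~S(x))) & ((forall x1. S(x1)) | (forall p. forall z1. (~S(p) | S(z1))))
Pull the quantifiers to the front (each side's bound variable is not free in the other side):
  exists w. exists y. exists x. forall x1. forall p. forall z1. ((S(w) & ~S(y) | ~S(x)) & (S(x1) | ~S(p) | S(z1)))
The prefix is exists w exists y exists x forall x1 forall p forall z1: 3 universal, 3 existential.

3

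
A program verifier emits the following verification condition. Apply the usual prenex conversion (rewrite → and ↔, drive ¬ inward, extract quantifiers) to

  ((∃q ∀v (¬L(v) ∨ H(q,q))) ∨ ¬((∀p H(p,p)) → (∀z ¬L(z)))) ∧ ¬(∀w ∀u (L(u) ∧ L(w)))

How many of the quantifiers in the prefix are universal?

First replace A → B with ¬A ∨ B.
  ((∃q ∀v (¬L(v) ∨ H(q,q))) ∨ ¬(¬(∀p H(p,p)) ∨ (∀z ¬L(z)))) ∧ ¬(∀w ∀u (L(u) ∧ L(w)))
Push ¬ through the quantifiers and connectives to reach negation normal form:
  ((∃q ∀v (¬L(v) ∨ H(q,q))) ∨ (∀p H(p,p)) ∧ (∃z L(z))) ∧ (∃w ∃u (¬L(u) ∨ ¬L(w)))
All bound variables are already distinct, so no renaming is needed.
Finally move all quantifiers to the prefix:
  ∃q ∀v ∀p ∃z ∃w ∃u ((¬L(v) ∨ H(q,q) ∨ H(p,p) ∧ L(z)) ∧ (¬L(u) ∨ ¬L(w)))
The prefix is ∃q ∀v ∀p ∃z ∃w ∃u: 2 universal, 4 existential.

2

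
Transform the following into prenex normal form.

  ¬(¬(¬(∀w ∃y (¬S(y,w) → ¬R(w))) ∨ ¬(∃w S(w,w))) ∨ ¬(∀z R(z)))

First replace A → B with ¬A ∨ B.
  ¬(¬(¬(∀w ∃y (¬¬S(y,w) ∨ ¬R(w))) ∨ ¬(∃w S(w,w))) ∨ ¬(∀z R(z)))
Drive negations inward (¬∀x A ≡ ∃x ¬A, ¬∃x A ≡ ∀x ¬A, De Morgan for ∧/∨):
  ((∃w ∀y (¬S(y,w) ∧ R(w))) ∨ (∀w ¬S(w,w))) ∧ (∀z R(z))
Give each quantifier a distinct variable: w↦s.
  ((∃w ∀y (¬S(y,w) ∧ R(w))) ∨ (∀s ¬S(s,s))) ∧ (∀z R(z))
Finally move all quantifiers to the prefix:
  ∃w ∀y ∀s ∀z ((¬S(y,w) ∧ R(w) ∨ ¬S(s,s)) ∧ R(z))

∃w ∀y ∀s ∀z ((¬S(y,w) ∧ R(w) ∨ ¬S(s,s)) ∧ R(z))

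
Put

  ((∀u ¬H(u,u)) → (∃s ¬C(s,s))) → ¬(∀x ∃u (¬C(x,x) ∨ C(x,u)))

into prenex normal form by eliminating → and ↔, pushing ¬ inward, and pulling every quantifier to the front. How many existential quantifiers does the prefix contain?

Rewrite implications/biconditionals: A → B as ¬A ∨ B.
  ¬(¬(∀u ¬H(u,u)) ∨ (∃s ¬C(s,s))) ∨ ¬(∀x ∃u (¬C(x,x) ∨ C(x,u)))
Drive negations inward (¬∀x A ≡ ∃x ¬A, ¬∃x A ≡ ∀x ¬A, De Morgan for ∧/∨):
  (∀u ¬H(u,u)) ∧ (∀s C(s,s)) ∨ (∃x ∀u (C(x,x) ∧ ¬C(x,u)))
Give each quantifier a distinct variable: u↦t.
  (∀u ¬H(u,u)) ∧ (∀s C(s,s)) ∨ (∃x ∀t (C(x,x) ∧ ¬C(x,t)))
Finally move all quantifiers to the prefix:
  ∀u ∀s ∃x ∀t (¬H(u,u) ∧ C(s,s) ∨ C(x,x) ∧ ¬C(x,t))
The prefix is ∀u ∀s ∃x ∀t: 3 universal, 1 existential.

1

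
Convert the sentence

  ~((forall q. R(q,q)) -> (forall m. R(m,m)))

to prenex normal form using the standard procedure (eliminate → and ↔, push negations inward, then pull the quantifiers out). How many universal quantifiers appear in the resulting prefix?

1

Eliminate → and ↔ using ¬ and ∨.
  ~(~(forall q. R(q,q)) | (forall m. R(m,m)))
Move each ¬ inward, flipping quantifiers it crosses:
  (forall q. R(q,q)) & (exists m. ~R(m,m))
All bound variables are already distinct, so no renaming is needed.
Extract every quantifier outward, since the variables are now distinct and don't occur free across branches:
  forall q. exists m. (R(q,q) & ~R(m,m))
The prefix is forall q exists m: 1 universal, 1 existential.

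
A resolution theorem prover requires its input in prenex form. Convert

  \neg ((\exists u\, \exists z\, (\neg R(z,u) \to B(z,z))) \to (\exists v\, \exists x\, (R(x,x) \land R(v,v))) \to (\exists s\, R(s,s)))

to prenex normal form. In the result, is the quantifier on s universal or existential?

universal

Eliminate → and ↔ using ¬ and ∨.
  \neg (\neg (\exists u\, \exists z\, (\neg \neg R(z,u) \lor B(z,z))) \lor \neg (\exists v\, \exists x\, (R(x,x) \land R(v,v))) \lor (\exists s\, R(s,s)))
Move each ¬ inward, flipping quantifiers it crosses:
  (\exists u\, \exists z\, (R(z,u) \lor B(z,z))) \land (\exists v\, \exists x\, (R(x,x) \land R(v,v))) \land (\forall s\, \neg R(s,s))
All bound variables are already distinct, so no renaming is needed.
Finally move all quantifiers to the prefix:
  \exists u\, \exists z\, \exists v\, \exists x\, \forall s\, ((R(z,u) \lor B(z,z)) \land R(x,x) \land R(v,v) \land \neg R(s,s))
The quantifier \exists s sits under an odd number of negations (counting the antecedent side of each →), so it flips to \forall s.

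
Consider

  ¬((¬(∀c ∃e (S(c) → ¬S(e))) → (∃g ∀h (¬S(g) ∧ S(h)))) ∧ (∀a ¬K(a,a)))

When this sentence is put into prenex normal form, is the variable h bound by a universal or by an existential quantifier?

existential

Rewrite implications/biconditionals: A → B as ¬A ∨ B.
  ¬((¬¬(∀c ∃e (¬S(c) ∨ ¬S(e))) ∨ (∃g ∀h (¬S(g) ∧ S(h)))) ∧ (∀a ¬K(a,a)))
Push ¬ through the quantifiers and connectives to reach negation normal form:
  (∃c ∀e (S(c) ∧ S(e))) ∧ (∀g ∃h (S(g) ∨ ¬S(h))) ∨ (∃a K(a,a))
Finally move all quantifiers to the prefix:
  ∃c ∀e ∀g ∃h ∃a (S(c) ∧ S(e) ∧ (S(g) ∨ ¬S(h)) ∨ K(a,a))
The quantifier ∀h sits under an odd number of negations (counting the antecedent side of each →), so it flips to ∃h.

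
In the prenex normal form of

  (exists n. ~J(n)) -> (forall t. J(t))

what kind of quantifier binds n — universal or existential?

Eliminate → and ↔ using ¬ and ∨.
  ~(exists n. ~J(n)) | (forall t. J(t))
Move each ¬ inward, flipping quantifiers it crosses:
  (forall n. J(n)) | (forall t. J(t))
All bound variables are already distinct, so no renaming is needed.
Extract every quantifier outward, since the variables are now distinct and don't occur free across branches:
  forall n. forall t. (J(n) | J(t))
The quantifier exists n sits under an odd number of negations (counting the antecedent side of each →), so it flips to forall n.

universal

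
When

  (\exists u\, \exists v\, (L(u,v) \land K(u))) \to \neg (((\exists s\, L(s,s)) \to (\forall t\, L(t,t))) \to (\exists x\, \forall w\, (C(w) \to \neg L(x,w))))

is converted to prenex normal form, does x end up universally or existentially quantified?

universal

Rewrite implications/biconditionals: A → B as ¬A ∨ B.
  \neg (\exists u\, \exists v\, (L(u,v) \land K(u))) \lor \neg (\neg (\neg (\exists s\, L(s,s)) \lor (\forall t\, L(t,t))) \lor (\exists x\, \forall w\, (\neg C(w) \lor \neg L(x,w))))
Move each ¬ inward, flipping quantifiers it crosses:
  (\forall u\, \forall v\, (\neg L(u,v) \lor \neg K(u))) \lor ((\forall s\, \neg L(s,s)) \lor (\forall t\, L(t,t))) \land (\forall x\, \exists w\, (C(w) \land L(x,w)))
All bound variables are already distinct, so no renaming is needed.
Extract every quantifier outward, since the variables are now distinct and don't occur free across branches:
  \forall u\, \forall v\, \forall s\, \forall t\, \forall x\, \exists w\, (\neg L(u,v) \lor \neg K(u) \lor (\neg L(s,s) \lor L(t,t)) \land C(w) \land L(x,w))
The quantifier \exists x sits under an odd number of negations (counting the antecedent side of each →), so it flips to \forall x.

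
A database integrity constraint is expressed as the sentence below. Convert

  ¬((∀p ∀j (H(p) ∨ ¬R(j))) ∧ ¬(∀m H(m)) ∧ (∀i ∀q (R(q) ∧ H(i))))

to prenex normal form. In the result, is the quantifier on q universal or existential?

Move each ¬ inward, flipping quantifiers it crosses:
  (∃p ∃j (¬H(p) ∧ R(j))) ∨ (∀m H(m)) ∨ (∃i ∃q (¬R(q) ∨ ¬H(i)))
All bound variables are already distinct, so no renaming is needed.
Pull the quantifiers to the front (each side's bound variable is not free in the other side):
  ∃p ∃j ∀m ∃i ∃q (¬H(p) ∧ R(j) ∨ H(m) ∨ ¬R(q) ∨ ¬H(i))
The quantifier ∀q sits under an odd number of negations, so it flips to ∃q.

existential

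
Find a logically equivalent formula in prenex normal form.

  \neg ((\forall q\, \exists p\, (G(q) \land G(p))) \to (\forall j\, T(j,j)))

\forall q\, \exists p\, \exists j\, (G(q) \land G(p) \land \neg T(j,j))

Rewrite implications/biconditionals: A → B as ¬A ∨ B.
  \neg (\neg (\forall q\, \exists p\, (G(q) \land G(p))) \lor (\forall j\, T(j,j)))
Drive negations inward (¬∀x A ≡ ∃x ¬A, ¬∃x A ≡ ∀x ¬A, De Morgan for ∧/∨):
  (\forall q\, \exists p\, (G(q) \land G(p))) \land (\exists j\, \neg T(j,j))
Pull the quantifiers to the front (each side's bound variable is not free in the other side):
  \forall q\, \exists p\, \exists j\, (G(q) \land G(p) \land \neg T(j,j))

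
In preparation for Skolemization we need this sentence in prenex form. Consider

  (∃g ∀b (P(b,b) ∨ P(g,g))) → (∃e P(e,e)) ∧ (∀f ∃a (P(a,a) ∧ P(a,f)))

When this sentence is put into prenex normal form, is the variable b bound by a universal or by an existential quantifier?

existential

Eliminate → and ↔ using ¬ and ∨.
  ¬(∃g ∀b (P(b,b) ∨ P(g,g))) ∨ (∃e P(e,e)) ∧ (∀f ∃a (P(a,a) ∧ P(a,f)))
Move each ¬ inward, flipping quantifiers it crosses:
  (∀g ∃b (¬P(b,b) ∧ ¬P(g,g))) ∨ (∃e P(e,e)) ∧ (∀f ∃a (P(a,a) ∧ P(a,f)))
Extract every quantifier outward, since the variables are now distinct and don't occur free across branches:
  ∀g ∃b ∃e ∀f ∃a (¬P(b,b) ∧ ¬P(g,g) ∨ P(e,e) ∧ P(a,a) ∧ P(a,f))
The quantifier ∀b sits under an odd number of negations (counting the antecedent side of each →), so it flips to ∃b.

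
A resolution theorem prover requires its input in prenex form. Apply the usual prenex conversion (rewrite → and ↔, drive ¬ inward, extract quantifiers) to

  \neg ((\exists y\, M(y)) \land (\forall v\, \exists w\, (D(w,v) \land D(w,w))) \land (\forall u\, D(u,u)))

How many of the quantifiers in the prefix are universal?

Push ¬ through the quantifiers and connectives to reach negation normal form:
  (\forall y\, \neg M(y)) \lor (\exists v\, \forall w\, (\neg D(w,v) \lor \neg D(w,w))) \lor (\exists u\, \neg D(u,u))
All bound variables are already distinct, so no renaming is needed.
Finally move all quantifiers to the prefix:
  \forall y\, \exists v\, \forall w\, \exists u\, (\neg M(y) \lor \neg D(w,v) \lor \neg D(w,w) \lor \neg D(u,u))
The prefix is \forall y \exists v \forall w \exists u: 2 universal, 2 existential.

2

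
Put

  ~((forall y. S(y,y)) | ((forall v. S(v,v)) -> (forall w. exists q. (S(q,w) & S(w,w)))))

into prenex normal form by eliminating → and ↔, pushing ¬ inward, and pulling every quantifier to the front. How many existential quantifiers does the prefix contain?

2

First replace A → B with ¬A ∨ B.
  ~((forall y. S(y,y)) | ~(forall v. S(v,v)) | (forall w. exists q. (S(q,w) & S(w,w))))
Drive negations inward (¬∀x A ≡ ∃x ¬A, ¬∃x A ≡ ∀x ¬A, De Morgan for ∧/∨):
  (exists y. ~S(y,y)) & (forall v. S(v,v)) & (exists w. forall q. (~S(q,w) | ~S(w,w)))
All bound variables are already distinct, so no renaming is needed.
Pull the quantifiers to the front (each side's bound variable is not free in the other side):
  exists y. forall v. exists w. forall q. (~S(y,y) & S(v,v) & (~S(q,w) | ~S(w,w)))
The prefix is exists y forall v exists w forall q: 2 universal, 2 existential.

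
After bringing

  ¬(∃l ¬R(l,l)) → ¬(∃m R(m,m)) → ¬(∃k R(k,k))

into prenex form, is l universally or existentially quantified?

existential

Eliminate → and ↔ using ¬ and ∨.
  ¬¬(∃l ¬R(l,l)) ∨ ¬¬(∃m R(m,m)) ∨ ¬(∃k R(k,k))
Push ¬ through the quantifiers and connectives to reach negation normal form:
  (∃l ¬R(l,l)) ∨ (∃m R(m,m)) ∨ (∀k ¬R(k,k))
All bound variables are already distinct, so no renaming is needed.
Finally move all quantifiers to the prefix:
  ∃l ∃m ∀k (¬R(l,l) ∨ R(m,m) ∨ ¬R(k,k))
The quantifier ∃l sits under an even number of negations (counting the antecedent side of each →), so it remains existential.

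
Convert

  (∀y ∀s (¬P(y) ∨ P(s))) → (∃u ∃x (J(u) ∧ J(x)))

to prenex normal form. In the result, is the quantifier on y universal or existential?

existential

Eliminate → and ↔ using ¬ and ∨.
  ¬(∀y ∀s (¬P(y) ∨ P(s))) ∨ (∃u ∃x (J(u) ∧ J(x)))
Drive negations inward (¬∀x A ≡ ∃x ¬A, ¬∃x A ≡ ∀x ¬A, De Morgan for ∧/∨):
  (∃y ∃s (P(y) ∧ ¬P(s))) ∨ (∃u ∃x (J(u) ∧ J(x)))
All bound variables are already distinct, so no renaming is needed.
Finally move all quantifiers to the prefix:
  ∃y ∃s ∃u ∃x (P(y) ∧ ¬P(s) ∨ J(u) ∧ J(x))
The quantifier ∀y sits under an odd number of negations (counting the antecedent side of each →), so it flips to ∃y.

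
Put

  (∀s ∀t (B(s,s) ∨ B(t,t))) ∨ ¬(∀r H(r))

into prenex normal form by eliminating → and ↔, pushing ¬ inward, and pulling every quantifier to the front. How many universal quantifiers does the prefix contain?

Drive negations inward (¬∀x A ≡ ∃x ¬A, ¬∃x A ≡ ∀x ¬A, De Morgan for ∧/∨):
  (∀s ∀t (B(s,s) ∨ B(t,t))) ∨ (∃r ¬H(r))
All bound variables are already distinct, so no renaming is needed.
Extract every quantifier outward, since the variables are now distinct and don't occur free across branches:
  ∀s ∀t ∃r (B(s,s) ∨ B(t,t) ∨ ¬H(r))
The prefix is ∀s ∀t ∃r: 2 universal, 1 existential.

2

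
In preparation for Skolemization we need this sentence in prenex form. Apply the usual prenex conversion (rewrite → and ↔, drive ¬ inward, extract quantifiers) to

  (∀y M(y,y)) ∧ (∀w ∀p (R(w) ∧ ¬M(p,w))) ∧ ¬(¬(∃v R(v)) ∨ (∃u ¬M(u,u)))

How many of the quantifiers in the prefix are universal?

4

Drive negations inward (¬∀x A ≡ ∃x ¬A, ¬∃x A ≡ ∀x ¬A, De Morgan for ∧/∨):
  (∀y M(y,y)) ∧ (∀w ∀p (R(w) ∧ ¬M(p,w))) ∧ (∃v R(v)) ∧ (∀u M(u,u))
All bound variables are already distinct, so no renaming is needed.
Finally move all quantifiers to the prefix:
  ∀y ∀w ∀p ∃v ∀u (M(y,y) ∧ R(w) ∧ ¬M(p,w) ∧ R(v) ∧ M(u,u))
The prefix is ∀y ∀w ∀p ∃v ∀u: 4 universal, 1 existential.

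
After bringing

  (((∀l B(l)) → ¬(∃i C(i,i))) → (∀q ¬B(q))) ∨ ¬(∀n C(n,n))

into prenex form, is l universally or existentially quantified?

universal

Rewrite implications/biconditionals: A → B as ¬A ∨ B.
  ¬(¬(∀l B(l)) ∨ ¬(∃i C(i,i))) ∨ (∀q ¬B(q)) ∨ ¬(∀n C(n,n))
Drive negations inward (¬∀x A ≡ ∃x ¬A, ¬∃x A ≡ ∀x ¬A, De Morgan for ∧/∨):
  (∀l B(l)) ∧ (∃i C(i,i)) ∨ (∀q ¬B(q)) ∨ (∃n ¬C(n,n))
All bound variables are already distinct, so no renaming is needed.
Extract every quantifier outward, since the variables are now distinct and don't occur free across branches:
  ∀l ∃i ∀q ∃n (B(l) ∧ C(i,i) ∨ ¬B(q) ∨ ¬C(n,n))
The quantifier ∀l sits under an even number of negations (counting the antecedent side of each →), so it remains universal.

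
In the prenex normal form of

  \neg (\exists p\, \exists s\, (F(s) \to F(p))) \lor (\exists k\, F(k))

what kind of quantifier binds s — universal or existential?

Eliminate → and ↔ using ¬ and ∨.
  \neg (\exists p\, \exists s\, (\neg F(s) \lor F(p))) \lor (\exists k\, F(k))
Move each ¬ inward, flipping quantifiers it crosses:
  (\forall p\, \forall s\, (F(s) \land \neg F(p))) \lor (\exists k\, F(k))
All bound variables are already distinct, so no renaming is needed.
Finally move all quantifiers to the prefix:
  \forall p\, \forall s\, \exists k\, (F(s) \land \neg F(p) \lor F(k))
The quantifier \exists s sits under an odd number of negations (counting the antecedent side of each →), so it flips to \forall s.

universal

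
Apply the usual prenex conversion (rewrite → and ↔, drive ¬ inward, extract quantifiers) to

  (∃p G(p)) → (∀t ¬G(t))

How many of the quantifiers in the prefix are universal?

2

First replace A → B with ¬A ∨ B.
  ¬(∃p G(p)) ∨ (∀t ¬G(t))
Drive negations inward (¬∀x A ≡ ∃x ¬A, ¬∃x A ≡ ∀x ¬A, De Morgan for ∧/∨):
  (∀p ¬G(p)) ∨ (∀t ¬G(t))
All bound variables are already distinct, so no renaming is needed.
Pull the quantifiers to the front (each side's bound variable is not free in the other side):
  ∀p ∀t (¬G(p) ∨ ¬G(t))
The prefix is ∀p ∀t: 2 universal, 0 existential.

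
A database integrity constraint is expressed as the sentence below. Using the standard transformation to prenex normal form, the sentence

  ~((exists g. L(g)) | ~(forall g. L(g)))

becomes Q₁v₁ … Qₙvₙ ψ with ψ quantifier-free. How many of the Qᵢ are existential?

0

Push ¬ through the quantifiers and connectives to reach negation normal form:
  (forall g. ~L(g)) & (forall g. L(g))
Standardize variables apart so no two quantifiers bind the same name: g↦v.
  (forall g. ~L(g)) & (forall v. L(v))
Pull the quantifiers to the front (each side's bound variable is not free in the other side):
  forall g. forall v. (~L(g) & L(v))
The prefix is forall g forall v: 2 universal, 0 existential.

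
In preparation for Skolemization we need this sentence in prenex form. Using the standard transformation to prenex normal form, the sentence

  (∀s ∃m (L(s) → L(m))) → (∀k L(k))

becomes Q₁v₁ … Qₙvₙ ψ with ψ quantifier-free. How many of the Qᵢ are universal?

Rewrite implications/biconditionals: A → B as ¬A ∨ B.
  ¬(∀s ∃m (¬L(s) ∨ L(m))) ∨ (∀k L(k))
Drive negations inward (¬∀x A ≡ ∃x ¬A, ¬∃x A ≡ ∀x ¬A, De Morgan for ∧/∨):
  (∃s ∀m (L(s) ∧ ¬L(m))) ∨ (∀k L(k))
All bound variables are already distinct, so no renaming is needed.
Pull the quantifiers to the front (each side's bound variable is not free in the other side):
  ∃s ∀m ∀k (L(s) ∧ ¬L(m) ∨ L(k))
The prefix is ∃s ∀m ∀k: 2 universal, 1 existential.

2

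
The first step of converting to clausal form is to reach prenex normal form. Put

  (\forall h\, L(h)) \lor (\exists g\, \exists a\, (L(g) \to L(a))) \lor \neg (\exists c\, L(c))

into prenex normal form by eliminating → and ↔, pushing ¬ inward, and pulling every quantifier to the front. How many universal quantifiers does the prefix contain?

Rewrite implications/biconditionals: A → B as ¬A ∨ B.
  (\forall h\, L(h)) \lor (\exists g\, \exists a\, (\neg L(g) \lor L(a))) \lor \neg (\exists c\, L(c))
Push ¬ through the quantifiers and connectives to reach negation normal form:
  (\forall h\, L(h)) \lor (\exists g\, \exists a\, (\neg L(g) \lor L(a))) \lor (\forall c\, \neg L(c))
All bound variables are already distinct, so no renaming is needed.
Finally move all quantifiers to the prefix:
  \forall h\, \exists g\, \exists a\, \forall c\, (L(h) \lor \neg L(g) \lor L(a) \lor \neg L(c))
The prefix is \forall h \exists g \exists a \forall c: 2 universal, 2 existential.

2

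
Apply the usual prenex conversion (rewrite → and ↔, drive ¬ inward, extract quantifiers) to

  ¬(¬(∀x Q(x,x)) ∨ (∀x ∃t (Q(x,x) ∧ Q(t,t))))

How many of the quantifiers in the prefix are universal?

Drive negations inward (¬∀x A ≡ ∃x ¬A, ¬∃x A ≡ ∀x ¬A, De Morgan for ∧/∨):
  (∀x Q(x,x)) ∧ (∃x ∀t (¬Q(x,x) ∨ ¬Q(t,t)))
Rename bound variables to avoid capture: x↦b.
  (∀x Q(x,x)) ∧ (∃b ∀t (¬Q(b,b) ∨ ¬Q(t,t)))
Extract every quantifier outward, since the variables are now distinct and don't occur free across branches:
  ∀x ∃b ∀t (Q(x,x) ∧ (¬Q(b,b) ∨ ¬Q(t,t)))
The prefix is ∀x ∃b ∀t: 2 universal, 1 existential.

2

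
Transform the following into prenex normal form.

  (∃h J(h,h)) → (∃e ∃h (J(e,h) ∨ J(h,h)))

∀h ∃e ∃q (¬J(h,h) ∨ J(e,q) ∨ J(q,q))

Eliminate → and ↔ using ¬ and ∨.
  ¬(∃h J(h,h)) ∨ (∃e ∃h (J(e,h) ∨ J(h,h)))
Push ¬ through the quantifiers and connectives to reach negation normal form:
  (∀h ¬J(h,h)) ∨ (∃e ∃h (J(e,h) ∨ J(h,h)))
Rename bound variables to avoid capture: h↦q.
  (∀h ¬J(h,h)) ∨ (∃e ∃q (J(e,q) ∨ J(q,q)))
Finally move all quantifiers to the prefix:
  ∀h ∃e ∃q (¬J(h,h) ∨ J(e,q) ∨ J(q,q))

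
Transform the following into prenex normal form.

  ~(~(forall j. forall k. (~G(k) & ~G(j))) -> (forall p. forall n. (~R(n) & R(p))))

exists j. exists k. exists p. exists n. ((G(k) | G(j)) & (R(n) | ~R(p)))

Eliminate → and ↔ using ¬ and ∨.
  ~(~~(forall j. forall k. (~G(k) & ~G(j))) | (forall p. forall n. (~R(n) & R(p))))
Move each ¬ inward, flipping quantifiers it crosses:
  (exists j. exists k. (G(k) | G(j))) & (exists p. exists n. (R(n) | ~R(p)))
All bound variables are already distinct, so no renaming is needed.
Extract every quantifier outward, since the variables are now distinct and don't occur free across branches:
  exists j. exists k. exists p. exists n. ((G(k) | G(j)) & (R(n) | ~R(p)))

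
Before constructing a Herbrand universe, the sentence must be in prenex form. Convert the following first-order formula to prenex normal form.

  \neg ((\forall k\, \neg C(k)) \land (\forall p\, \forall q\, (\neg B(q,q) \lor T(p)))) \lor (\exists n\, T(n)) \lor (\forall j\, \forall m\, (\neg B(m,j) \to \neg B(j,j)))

\exists k\, \exists p\, \exists q\, \exists n\, \forall j\, \forall m\, (C(k) \lor B(q,q) \land \neg T(p) \lor T(n) \lor B(m,j) \lor \neg B(j,j))

First replace A → B with ¬A ∨ B.
  \neg ((\forall k\, \neg C(k)) \land (\forall p\, \forall q\, (\neg B(q,q) \lor T(p)))) \lor (\exists n\, T(n)) \lor (\forall j\, \forall m\, (\neg \neg B(m,j) \lor \neg B(j,j)))
Push ¬ through the quantifiers and connectives to reach negation normal form:
  (\exists k\, C(k)) \lor (\exists p\, \exists q\, (B(q,q) \land \neg T(p))) \lor (\exists n\, T(n)) \lor (\forall j\, \forall m\, (B(m,j) \lor \neg B(j,j)))
All bound variables are already distinct, so no renaming is needed.
Extract every quantifier outward, since the variables are now distinct and don't occur free across branches:
  \exists k\, \exists p\, \exists q\, \exists n\, \forall j\, \forall m\, (C(k) \lor B(q,q) \land \neg T(p) \lor T(n) \lor B(m,j) \lor \neg B(j,j))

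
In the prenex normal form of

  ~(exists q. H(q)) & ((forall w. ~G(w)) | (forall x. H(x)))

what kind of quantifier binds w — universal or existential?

universal

Drive negations inward (¬∀x A ≡ ∃x ¬A, ¬∃x A ≡ ∀x ¬A, De Morgan for ∧/∨):
  (forall q. ~H(q)) & ((forall w. ~G(w)) | (forall x. H(x)))
All bound variables are already distinct, so no renaming is needed.
Pull the quantifiers to the front (each side's bound variable is not free in the other side):
  forall q. forall w. forall x. (~H(q) & (~G(w) | H(x)))
The quantifier forall w sits under an even number of negations, so it remains universal.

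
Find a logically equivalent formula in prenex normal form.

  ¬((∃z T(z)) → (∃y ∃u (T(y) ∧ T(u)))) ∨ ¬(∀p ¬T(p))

∃z ∀y ∀u ∃p (T(z) ∧ (¬T(y) ∨ ¬T(u)) ∨ T(p))

Rewrite implications/biconditionals: A → B as ¬A ∨ B.
  ¬(¬(∃z T(z)) ∨ (∃y ∃u (T(y) ∧ T(u)))) ∨ ¬(∀p ¬T(p))
Drive negations inward (¬∀x A ≡ ∃x ¬A, ¬∃x A ≡ ∀x ¬A, De Morgan for ∧/∨):
  (∃z T(z)) ∧ (∀y ∀u (¬T(y) ∨ ¬T(u))) ∨ (∃p T(p))
All bound variables are already distinct, so no renaming is needed.
Extract every quantifier outward, since the variables are now distinct and don't occur free across branches:
  ∃z ∀y ∀u ∃p (T(z) ∧ (¬T(y) ∨ ¬T(u)) ∨ T(p))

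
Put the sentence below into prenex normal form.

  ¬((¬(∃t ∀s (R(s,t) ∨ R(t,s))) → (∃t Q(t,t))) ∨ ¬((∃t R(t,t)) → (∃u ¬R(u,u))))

Rewrite implications/biconditionals: A → B as ¬A ∨ B.
  ¬(¬¬(∃t ∀s (R(s,t) ∨ R(t,s))) ∨ (∃t Q(t,t)) ∨ ¬(¬(∃t R(t,t)) ∨ (∃u ¬R(u,u))))
Drive negations inward (¬∀x A ≡ ∃x ¬A, ¬∃x A ≡ ∀x ¬A, De Morgan for ∧/∨):
  (∀t ∃s (¬R(s,t) ∧ ¬R(t,s))) ∧ (∀t ¬Q(t,t)) ∧ ((∀t ¬R(t,t)) ∨ (∃u ¬R(u,u)))
Rename bound variables to avoid capture: t↦x, t↦p.
  (∀t ∃s (¬R(s,t) ∧ ¬R(t,s))) ∧ (∀x ¬Q(x,x)) ∧ ((∀p ¬R(p,p)) ∨ (∃u ¬R(u,u)))
Pull the quantifiers to the front (each side's bound variable is not free in the other side):
  ∀t ∃s ∀x ∀p ∃u (¬R(s,t) ∧ ¬R(t,s) ∧ ¬Q(x,x) ∧ (¬R(p,p) ∨ ¬R(u,u)))

∀t ∃s ∀x ∀p ∃u (¬R(s,t) ∧ ¬R(t,s) ∧ ¬Q(x,x) ∧ (¬R(p,p) ∨ ¬R(u,u)))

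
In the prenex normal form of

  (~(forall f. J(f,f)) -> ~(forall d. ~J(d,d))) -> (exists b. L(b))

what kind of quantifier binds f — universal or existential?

Rewrite implications/biconditionals: A → B as ¬A ∨ B.
  ~(~~(forall f. J(f,f)) | ~(forall d. ~J(d,d))) | (exists b. L(b))
Push ¬ through the quantifiers and connectives to reach negation normal form:
  (exists f. ~J(f,f)) & (forall d. ~J(d,d)) | (exists b. L(b))
Extract every quantifier outward, since the variables are now distinct and don't occur free across branches:
  exists f. forall d. exists b. (~J(f,f) & ~J(d,d) | L(b))
The quantifier forall f sits under an odd number of negations (counting the antecedent side of each →), so it flips to exists f.

existential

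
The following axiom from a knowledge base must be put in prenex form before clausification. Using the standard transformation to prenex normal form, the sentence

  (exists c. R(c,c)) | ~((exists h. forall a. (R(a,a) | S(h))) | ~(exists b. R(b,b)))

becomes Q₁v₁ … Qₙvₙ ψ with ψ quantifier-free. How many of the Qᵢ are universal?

1

Push ¬ through the quantifiers and connectives to reach negation normal form:
  (exists c. R(c,c)) | (forall h. exists a. (~R(a,a) & ~S(h))) & (exists b. R(b,b))
Finally move all quantifiers to the prefix:
  exists c. forall h. exists a. exists b. (R(c,c) | ~R(a,a) & ~S(h) & R(b,b))
The prefix is exists c forall h exists a exists b: 1 universal, 3 existential.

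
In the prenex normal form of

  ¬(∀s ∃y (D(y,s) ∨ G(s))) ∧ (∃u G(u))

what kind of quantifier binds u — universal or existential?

Push ¬ through the quantifiers and connectives to reach negation normal form:
  (∃s ∀y (¬D(y,s) ∧ ¬G(s))) ∧ (∃u G(u))
All bound variables are already distinct, so no renaming is needed.
Pull the quantifiers to the front (each side's bound variable is not free in the other side):
  ∃s ∀y ∃u (¬D(y,s) ∧ ¬G(s) ∧ G(u))
The quantifier ∃u sits under an even number of negations, so it remains existential.

existential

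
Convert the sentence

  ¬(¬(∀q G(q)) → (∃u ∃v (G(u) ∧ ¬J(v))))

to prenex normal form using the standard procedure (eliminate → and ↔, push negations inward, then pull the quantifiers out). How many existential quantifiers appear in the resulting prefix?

Eliminate → and ↔ using ¬ and ∨.
  ¬(¬¬(∀q G(q)) ∨ (∃u ∃v (G(u) ∧ ¬J(v))))
Drive negations inward (¬∀x A ≡ ∃x ¬A, ¬∃x A ≡ ∀x ¬A, De Morgan for ∧/∨):
  (∃q ¬G(q)) ∧ (∀u ∀v (¬G(u) ∨ J(v)))
All bound variables are already distinct, so no renaming is needed.
Pull the quantifiers to the front (each side's bound variable is not free in the other side):
  ∃q ∀u ∀v (¬G(q) ∧ (¬G(u) ∨ J(v)))
The prefix is ∃q ∀u ∀v: 2 universal, 1 existential.

1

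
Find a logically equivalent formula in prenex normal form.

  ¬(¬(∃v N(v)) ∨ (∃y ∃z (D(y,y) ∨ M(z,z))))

∃v ∀y ∀z (N(v) ∧ ¬D(y,y) ∧ ¬M(z,z))

Push ¬ through the quantifiers and connectives to reach negation normal form:
  (∃v N(v)) ∧ (∀y ∀z (¬D(y,y) ∧ ¬M(z,z)))
Extract every quantifier outward, since the variables are now distinct and don't occur free across branches:
  ∃v ∀y ∀z (N(v) ∧ ¬D(y,y) ∧ ¬M(z,z))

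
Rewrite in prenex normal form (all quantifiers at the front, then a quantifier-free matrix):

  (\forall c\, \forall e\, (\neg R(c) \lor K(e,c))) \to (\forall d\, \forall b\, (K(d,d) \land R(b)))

First replace A → B with ¬A ∨ B.
  \neg (\forall c\, \forall e\, (\neg R(c) \lor K(e,c))) \lor (\forall d\, \forall b\, (K(d,d) \land R(b)))
Move each ¬ inward, flipping quantifiers it crosses:
  (\exists c\, \exists e\, (R(c) \land \neg K(e,c))) \lor (\forall d\, \forall b\, (K(d,d) \land R(b)))
Finally move all quantifiers to the prefix:
  \exists c\, \exists e\, \forall d\, \forall b\, (R(c) \land \neg K(e,c) \lor K(d,d) \land R(b))

\exists c\, \exists e\, \forall d\, \forall b\, (R(c) \land \neg K(e,c) \lor K(d,d) \land R(b))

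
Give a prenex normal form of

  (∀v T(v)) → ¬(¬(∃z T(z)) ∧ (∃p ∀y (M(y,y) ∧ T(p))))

Rewrite implications/biconditionals: A → B as ¬A ∨ B.
  ¬(∀v T(v)) ∨ ¬(¬(∃z T(z)) ∧ (∃p ∀y (M(y,y) ∧ T(p))))
Move each ¬ inward, flipping quantifiers it crosses:
  (∃v ¬T(v)) ∨ (∃z T(z)) ∨ (∀p ∃y (¬M(y,y) ∨ ¬T(p)))
Finally move all quantifiers to the prefix:
  ∃v ∃z ∀p ∃y (¬T(v) ∨ T(z) ∨ ¬M(y,y) ∨ ¬T(p))

∃v ∃z ∀p ∃y (¬T(v) ∨ T(z) ∨ ¬M(y,y) ∨ ¬T(p))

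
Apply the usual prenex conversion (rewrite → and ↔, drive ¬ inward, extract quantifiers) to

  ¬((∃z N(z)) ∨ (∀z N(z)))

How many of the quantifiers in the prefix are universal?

1

Push ¬ through the quantifiers and connectives to reach negation normal form:
  (∀z ¬N(z)) ∧ (∃z ¬N(z))
Give each quantifier a distinct variable: z↦x.
  (∀z ¬N(z)) ∧ (∃x ¬N(x))
Pull the quantifiers to the front (each side's bound variable is not free in the other side):
  ∀z ∃x (¬N(z) ∧ ¬N(x))
The prefix is ∀z ∃x: 1 universal, 1 existential.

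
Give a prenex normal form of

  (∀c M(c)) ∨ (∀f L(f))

∀c ∀f (M(c) ∨ L(f))

Extract every quantifier outward, since the variables are now distinct and don't occur free across branches:
  ∀c ∀f (M(c) ∨ L(f))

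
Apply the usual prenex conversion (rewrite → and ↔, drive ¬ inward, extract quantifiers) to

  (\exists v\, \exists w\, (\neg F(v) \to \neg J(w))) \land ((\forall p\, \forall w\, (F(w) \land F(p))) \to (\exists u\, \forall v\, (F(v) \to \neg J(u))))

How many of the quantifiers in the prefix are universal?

1

Rewrite implications/biconditionals: A → B as ¬A ∨ B.
  (\exists v\, \exists w\, (\neg \neg F(v) \lor \neg J(w))) \land (\neg (\forall p\, \forall w\, (F(w) \land F(p))) \lor (\exists u\, \forall v\, (\neg F(v) \lor \neg J(u))))
Move each ¬ inward, flipping quantifiers it crosses:
  (\exists v\, \exists w\, (F(v) \lor \neg J(w))) \land ((\exists p\, \exists w\, (\neg F(w) \lor \neg F(p))) \lor (\exists u\, \forall v\, (\neg F(v) \lor \neg J(u))))
Give each quantifier a distinct variable: w↦c, v↦w1.
  (\exists v\, \exists w\, (F(v) \lor \neg J(w))) \land ((\exists p\, \exists c\, (\neg F(c) \lor \neg F(p))) \lor (\exists u\, \forall w1\, (\neg F(w1) \lor \neg J(u))))
Extract every quantifier outward, since the variables are now distinct and don't occur free across branches:
  \exists v\, \exists w\, \exists p\, \exists c\, \exists u\, \forall w1\, ((F(v) \lor \neg J(w)) \land (\neg F(c) \lor \neg F(p) \lor \neg F(w1) \lor \neg J(u)))
The prefix is \exists v \exists w \exists p \exists c \exists u \forall w1: 1 universal, 5 existential.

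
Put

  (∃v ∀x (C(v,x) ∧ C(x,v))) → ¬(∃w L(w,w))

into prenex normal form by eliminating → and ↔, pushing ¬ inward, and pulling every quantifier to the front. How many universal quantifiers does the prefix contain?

2

Eliminate → and ↔ using ¬ and ∨.
  ¬(∃v ∀x (C(v,x) ∧ C(x,v))) ∨ ¬(∃w L(w,w))
Move each ¬ inward, flipping quantifiers it crosses:
  (∀v ∃x (¬C(v,x) ∨ ¬C(x,v))) ∨ (∀w ¬L(w,w))
Finally move all quantifiers to the prefix:
  ∀v ∃x ∀w (¬C(v,x) ∨ ¬C(x,v) ∨ ¬L(w,w))
The prefix is ∀v ∃x ∀w: 2 universal, 1 existential.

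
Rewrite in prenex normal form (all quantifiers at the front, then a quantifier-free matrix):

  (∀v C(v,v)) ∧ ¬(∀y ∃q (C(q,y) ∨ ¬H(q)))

Drive negations inward (¬∀x A ≡ ∃x ¬A, ¬∃x A ≡ ∀x ¬A, De Morgan for ∧/∨):
  (∀v C(v,v)) ∧ (∃y ∀q (¬C(q,y) ∧ H(q)))
All bound variables are already distinct, so no renaming is needed.
Extract every quantifier outward, since the variables are now distinct and don't occur free across branches:
  ∀v ∃y ∀q (C(v,v) ∧ ¬C(q,y) ∧ H(q))

∀v ∃y ∀q (C(v,v) ∧ ¬C(q,y) ∧ H(q))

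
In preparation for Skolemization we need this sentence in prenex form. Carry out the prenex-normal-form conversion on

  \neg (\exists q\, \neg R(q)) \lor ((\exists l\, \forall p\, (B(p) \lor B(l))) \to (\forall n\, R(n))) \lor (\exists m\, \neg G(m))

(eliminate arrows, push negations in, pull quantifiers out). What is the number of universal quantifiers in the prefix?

First replace A → B with ¬A ∨ B.
  \neg (\exists q\, \neg R(q)) \lor \neg (\exists l\, \forall p\, (B(p) \lor B(l))) \lor (\forall n\, R(n)) \lor (\exists m\, \neg G(m))
Drive negations inward (¬∀x A ≡ ∃x ¬A, ¬∃x A ≡ ∀x ¬A, De Morgan for ∧/∨):
  (\forall q\, R(q)) \lor (\forall l\, \exists p\, (\neg B(p) \land \neg B(l))) \lor (\forall n\, R(n)) \lor (\exists m\, \neg G(m))
All bound variables are already distinct, so no renaming is needed.
Extract every quantifier outward, since the variables are now distinct and don't occur free across branches:
  \forall q\, \forall l\, \exists p\, \forall n\, \exists m\, (R(q) \lor \neg B(p) \land \neg B(l) \lor R(n) \lor \neg G(m))
The prefix is \forall q \forall l \exists p \forall n \exists m: 3 universal, 2 existential.

3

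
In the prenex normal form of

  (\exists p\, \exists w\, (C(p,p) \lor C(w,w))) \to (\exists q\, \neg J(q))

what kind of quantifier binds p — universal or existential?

universal

First replace A → B with ¬A ∨ B.
  \neg (\exists p\, \exists w\, (C(p,p) \lor C(w,w))) \lor (\exists q\, \neg J(q))
Push ¬ through the quantifiers and connectives to reach negation normal form:
  (\forall p\, \forall w\, (\neg C(p,p) \land \neg C(w,w))) \lor (\exists q\, \neg J(q))
All bound variables are already distinct, so no renaming is needed.
Finally move all quantifiers to the prefix:
  \forall p\, \forall w\, \exists q\, (\neg C(p,p) \land \neg C(w,w) \lor \neg J(q))
The quantifier \exists p sits under an odd number of negations (counting the antecedent side of each →), so it flips to \forall p.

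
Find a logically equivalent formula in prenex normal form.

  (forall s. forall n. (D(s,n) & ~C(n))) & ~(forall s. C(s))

Move each ¬ inward, flipping quantifiers it crosses:
  (forall s. forall n. (D(s,n) & ~C(n))) & (exists s. ~C(s))
Standardize variables apart so no two quantifiers bind the same name: s↦a.
  (forall s. forall n. (D(s,n) & ~C(n))) & (exists a. ~C(a))
Extract every quantifier outward, since the variables are now distinct and don't occur free across branches:
  forall s. forall n. exists a. (D(s,n) & ~C(n) & ~C(a))

forall s. forall n. exists a. (D(s,n) & ~C(n) & ~C(a))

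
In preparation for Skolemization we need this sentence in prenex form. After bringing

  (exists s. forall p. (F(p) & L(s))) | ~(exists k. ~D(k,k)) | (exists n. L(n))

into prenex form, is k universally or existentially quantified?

universal

Drive negations inward (¬∀x A ≡ ∃x ¬A, ¬∃x A ≡ ∀x ¬A, De Morgan for ∧/∨):
  (exists s. forall p. (F(p) & L(s))) | (forall k. D(k,k)) | (exists n. L(n))
All bound variables are already distinct, so no renaming is needed.
Pull the quantifiers to the front (each side's bound variable is not free in the other side):
  exists s. forall p. forall k. exists n. (F(p) & L(s) | D(k,k) | L(n))
The quantifier exists k sits under an odd number of negations, so it flips to forall k.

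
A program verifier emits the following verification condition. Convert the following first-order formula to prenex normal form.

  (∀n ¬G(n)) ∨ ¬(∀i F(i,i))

Drive negations inward (¬∀x A ≡ ∃x ¬A, ¬∃x A ≡ ∀x ¬A, De Morgan for ∧/∨):
  (∀n ¬G(n)) ∨ (∃i ¬F(i,i))
All bound variables are already distinct, so no renaming is needed.
Extract every quantifier outward, since the variables are now distinct and don't occur free across branches:
  ∀n ∃i (¬G(n) ∨ ¬F(i,i))

∀n ∃i (¬G(n) ∨ ¬F(i,i))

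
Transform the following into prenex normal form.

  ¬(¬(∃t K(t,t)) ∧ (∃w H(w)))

Push ¬ through the quantifiers and connectives to reach negation normal form:
  (∃t K(t,t)) ∨ (∀w ¬H(w))
All bound variables are already distinct, so no renaming is needed.
Pull the quantifiers to the front (each side's bound variable is not free in the other side):
  ∃t ∀w (K(t,t) ∨ ¬H(w))

∃t ∀w (K(t,t) ∨ ¬H(w))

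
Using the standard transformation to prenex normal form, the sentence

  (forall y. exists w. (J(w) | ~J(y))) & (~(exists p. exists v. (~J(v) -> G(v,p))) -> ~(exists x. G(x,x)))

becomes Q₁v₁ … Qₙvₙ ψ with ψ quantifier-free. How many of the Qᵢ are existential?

3

Rewrite implications/biconditionals: A → B as ¬A ∨ B.
  (forall y. exists w. (J(w) | ~J(y))) & (~~(exists p. exists v. (~~J(v) | G(v,p))) | ~(exists x. G(x,x)))
Drive negations inward (¬∀x A ≡ ∃x ¬A, ¬∃x A ≡ ∀x ¬A, De Morgan for ∧/∨):
  (forall y. exists w. (J(w) | ~J(y))) & ((exists p. exists v. (J(v) | G(v,p))) | (forall x. ~G(x,x)))
All bound variables are already distinct, so no renaming is needed.
Extract every quantifier outward, since the variables are now distinct and don't occur free across branches:
  forall y. exists w. exists p. exists v. forall x. ((J(w) | ~J(y)) & (J(v) | G(v,p) | ~G(x,x)))
The prefix is forall y exists w exists p exists v forall x: 2 universal, 3 existential.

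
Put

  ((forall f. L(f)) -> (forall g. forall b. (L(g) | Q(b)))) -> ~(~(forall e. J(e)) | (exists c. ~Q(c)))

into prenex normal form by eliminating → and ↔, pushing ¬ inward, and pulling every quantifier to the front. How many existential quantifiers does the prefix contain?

First replace A → B with ¬A ∨ B.
  ~(~(forall f. L(f)) | (forall g. forall b. (L(g) | Q(b)))) | ~(~(forall e. J(e)) | (exists c. ~Q(c)))
Move each ¬ inward, flipping quantifiers it crosses:
  (forall f. L(f)) & (exists g. exists b. (~L(g) & ~Q(b))) | (forall e. J(e)) & (forall c. Q(c))
Extract every quantifier outward, since the variables are now distinct and don't occur free across branches:
  forall f. exists g. exists b. forall e. forall c. (L(f) & ~L(g) & ~Q(b) | J(e) & Q(c))
The prefix is forall f exists g exists b forall e forall c: 3 universal, 2 existential.

2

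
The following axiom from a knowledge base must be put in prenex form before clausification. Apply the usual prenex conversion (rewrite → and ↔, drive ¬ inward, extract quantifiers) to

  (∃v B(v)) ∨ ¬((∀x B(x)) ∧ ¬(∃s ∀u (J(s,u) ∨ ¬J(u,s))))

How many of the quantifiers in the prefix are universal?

Move each ¬ inward, flipping quantifiers it crosses:
  (∃v B(v)) ∨ (∃x ¬B(x)) ∨ (∃s ∀u (J(s,u) ∨ ¬J(u,s)))
Pull the quantifiers to the front (each side's bound variable is not free in the other side):
  ∃v ∃x ∃s ∀u (B(v) ∨ ¬B(x) ∨ J(s,u) ∨ ¬J(u,s))
The prefix is ∃v ∃x ∃s ∀u: 1 universal, 3 existential.

1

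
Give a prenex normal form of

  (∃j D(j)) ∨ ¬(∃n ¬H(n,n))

Move each ¬ inward, flipping quantifiers it crosses:
  (∃j D(j)) ∨ (∀n H(n,n))
All bound variables are already distinct, so no renaming is needed.
Finally move all quantifiers to the prefix:
  ∃j ∀n (D(j) ∨ H(n,n))

∃j ∀n (D(j) ∨ H(n,n))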